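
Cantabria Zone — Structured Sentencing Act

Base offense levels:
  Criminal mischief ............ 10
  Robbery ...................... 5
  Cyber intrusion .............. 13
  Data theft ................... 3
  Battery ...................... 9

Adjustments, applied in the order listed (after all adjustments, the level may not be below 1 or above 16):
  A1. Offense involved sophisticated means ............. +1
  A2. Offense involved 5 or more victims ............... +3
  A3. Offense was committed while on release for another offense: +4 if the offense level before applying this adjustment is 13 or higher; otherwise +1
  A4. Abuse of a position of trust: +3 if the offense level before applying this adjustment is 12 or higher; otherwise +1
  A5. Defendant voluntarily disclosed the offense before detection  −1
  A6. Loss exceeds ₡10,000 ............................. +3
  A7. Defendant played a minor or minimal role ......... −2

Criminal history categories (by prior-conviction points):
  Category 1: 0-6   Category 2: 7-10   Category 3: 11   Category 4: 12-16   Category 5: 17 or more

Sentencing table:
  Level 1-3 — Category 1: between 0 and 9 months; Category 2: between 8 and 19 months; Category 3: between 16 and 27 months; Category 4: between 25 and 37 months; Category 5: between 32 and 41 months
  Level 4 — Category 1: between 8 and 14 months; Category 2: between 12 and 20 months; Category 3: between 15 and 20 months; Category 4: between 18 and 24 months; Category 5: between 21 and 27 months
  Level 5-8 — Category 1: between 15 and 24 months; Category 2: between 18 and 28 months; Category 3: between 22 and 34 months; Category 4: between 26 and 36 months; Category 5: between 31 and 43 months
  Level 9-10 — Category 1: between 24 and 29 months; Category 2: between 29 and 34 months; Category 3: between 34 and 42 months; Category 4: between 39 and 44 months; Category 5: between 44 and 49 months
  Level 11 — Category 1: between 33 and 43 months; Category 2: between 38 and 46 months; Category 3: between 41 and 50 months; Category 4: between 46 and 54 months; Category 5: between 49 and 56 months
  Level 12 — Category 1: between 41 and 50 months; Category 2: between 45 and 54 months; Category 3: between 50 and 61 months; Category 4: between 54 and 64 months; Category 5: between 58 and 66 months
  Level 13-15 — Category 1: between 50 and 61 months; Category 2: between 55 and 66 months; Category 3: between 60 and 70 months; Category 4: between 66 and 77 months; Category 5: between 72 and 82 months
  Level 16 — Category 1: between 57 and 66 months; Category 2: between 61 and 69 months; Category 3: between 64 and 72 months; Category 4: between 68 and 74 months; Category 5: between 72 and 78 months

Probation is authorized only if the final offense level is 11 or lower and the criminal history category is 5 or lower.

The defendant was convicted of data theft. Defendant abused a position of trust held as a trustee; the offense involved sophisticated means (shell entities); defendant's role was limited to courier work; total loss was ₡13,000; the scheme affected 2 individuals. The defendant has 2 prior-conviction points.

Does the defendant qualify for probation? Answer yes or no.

Base offense level for data theft: 3.
A1 applies: 3 + 1 = 4.
A4 applies (level before this adjustment is 4 < 12, so +1): 4 + 1 = 5.
A6 applies: 5 + 3 = 8.
A7 applies: 8 − 2 = 6.
Final offense level: 6.
Criminal history: 2 prior points → Category 1 (0-6).
Level 6 falls in the 5-8 band.
Grid: Level 5-8 × Category 1 = 15-24 months.
Probation check: level 6 ≤ 11 and category 1 ≤ 5 → eligible.

Yes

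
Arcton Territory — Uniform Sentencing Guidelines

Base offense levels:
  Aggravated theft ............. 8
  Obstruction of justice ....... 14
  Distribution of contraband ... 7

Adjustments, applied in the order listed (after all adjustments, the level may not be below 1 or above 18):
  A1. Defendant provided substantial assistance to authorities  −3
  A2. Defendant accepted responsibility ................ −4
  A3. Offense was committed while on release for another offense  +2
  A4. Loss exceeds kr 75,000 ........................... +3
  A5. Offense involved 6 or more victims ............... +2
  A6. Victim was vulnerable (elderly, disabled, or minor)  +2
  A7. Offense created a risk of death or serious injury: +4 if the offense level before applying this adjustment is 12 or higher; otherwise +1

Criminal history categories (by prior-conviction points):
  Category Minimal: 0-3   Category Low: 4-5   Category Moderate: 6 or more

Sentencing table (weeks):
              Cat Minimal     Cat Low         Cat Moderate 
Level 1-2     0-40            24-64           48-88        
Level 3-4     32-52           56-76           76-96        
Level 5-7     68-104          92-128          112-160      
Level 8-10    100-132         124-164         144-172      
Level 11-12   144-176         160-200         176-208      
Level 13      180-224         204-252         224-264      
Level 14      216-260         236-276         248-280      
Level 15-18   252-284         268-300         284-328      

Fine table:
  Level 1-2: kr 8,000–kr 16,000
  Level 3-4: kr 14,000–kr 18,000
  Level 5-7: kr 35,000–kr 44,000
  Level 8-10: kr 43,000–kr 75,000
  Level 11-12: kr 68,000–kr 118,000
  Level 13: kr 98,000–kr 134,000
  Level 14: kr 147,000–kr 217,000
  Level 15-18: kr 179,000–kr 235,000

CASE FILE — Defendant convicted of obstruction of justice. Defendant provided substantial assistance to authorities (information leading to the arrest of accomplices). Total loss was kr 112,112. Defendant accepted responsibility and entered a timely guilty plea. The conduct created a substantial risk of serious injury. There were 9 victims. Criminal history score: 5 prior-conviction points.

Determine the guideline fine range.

kr 179,000–kr 235,000

Base offense level for obstruction of justice: 14.
A1 applies: 14 − 3 = 11.
A2 applies: 11 − 4 = 7.
A3 does not apply.
A4 applies: 7 + 3 = 10.
A5 applies: 10 + 2 = 12.
A6 does not apply.
A7 applies (level before this adjustment is 12 ≥ 12, so +4): 12 + 4 = 16.
Final offense level: 16.
Level 16 falls in the 15-18 band.
Fine table: Level 15-18 → kr 179,000–kr 235,000.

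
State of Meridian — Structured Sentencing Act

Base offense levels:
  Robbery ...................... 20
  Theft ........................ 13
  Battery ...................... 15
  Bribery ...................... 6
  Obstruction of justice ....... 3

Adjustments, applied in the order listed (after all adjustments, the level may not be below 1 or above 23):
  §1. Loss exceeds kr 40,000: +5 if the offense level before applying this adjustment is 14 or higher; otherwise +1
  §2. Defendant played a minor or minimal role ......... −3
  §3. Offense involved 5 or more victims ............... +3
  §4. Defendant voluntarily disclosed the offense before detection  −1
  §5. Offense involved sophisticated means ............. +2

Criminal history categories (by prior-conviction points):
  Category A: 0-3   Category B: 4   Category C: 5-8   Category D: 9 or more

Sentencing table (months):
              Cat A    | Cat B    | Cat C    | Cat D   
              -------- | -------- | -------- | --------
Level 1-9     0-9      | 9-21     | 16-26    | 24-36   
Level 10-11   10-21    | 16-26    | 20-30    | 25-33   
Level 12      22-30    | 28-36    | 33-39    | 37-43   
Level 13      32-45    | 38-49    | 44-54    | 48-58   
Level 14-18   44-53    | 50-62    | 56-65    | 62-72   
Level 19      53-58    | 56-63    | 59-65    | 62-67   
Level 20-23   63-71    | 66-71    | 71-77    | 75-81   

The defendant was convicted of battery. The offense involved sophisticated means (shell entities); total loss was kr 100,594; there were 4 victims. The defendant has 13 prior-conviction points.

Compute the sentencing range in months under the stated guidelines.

Base offense level for battery: 15.
§1 applies (level before this adjustment is 15 ≥ 14, so +5): 15 + 5 = 20.
§2 does not apply.
§3 does not apply.
§5 applies: 20 + 2 = 22.
Final offense level: 22.
Criminal history: 13 prior points → Category D (9+).
Level 22 falls in the 20-23 band.
Grid: Level 20-23 × Category D = 75-81 months.

75-81 months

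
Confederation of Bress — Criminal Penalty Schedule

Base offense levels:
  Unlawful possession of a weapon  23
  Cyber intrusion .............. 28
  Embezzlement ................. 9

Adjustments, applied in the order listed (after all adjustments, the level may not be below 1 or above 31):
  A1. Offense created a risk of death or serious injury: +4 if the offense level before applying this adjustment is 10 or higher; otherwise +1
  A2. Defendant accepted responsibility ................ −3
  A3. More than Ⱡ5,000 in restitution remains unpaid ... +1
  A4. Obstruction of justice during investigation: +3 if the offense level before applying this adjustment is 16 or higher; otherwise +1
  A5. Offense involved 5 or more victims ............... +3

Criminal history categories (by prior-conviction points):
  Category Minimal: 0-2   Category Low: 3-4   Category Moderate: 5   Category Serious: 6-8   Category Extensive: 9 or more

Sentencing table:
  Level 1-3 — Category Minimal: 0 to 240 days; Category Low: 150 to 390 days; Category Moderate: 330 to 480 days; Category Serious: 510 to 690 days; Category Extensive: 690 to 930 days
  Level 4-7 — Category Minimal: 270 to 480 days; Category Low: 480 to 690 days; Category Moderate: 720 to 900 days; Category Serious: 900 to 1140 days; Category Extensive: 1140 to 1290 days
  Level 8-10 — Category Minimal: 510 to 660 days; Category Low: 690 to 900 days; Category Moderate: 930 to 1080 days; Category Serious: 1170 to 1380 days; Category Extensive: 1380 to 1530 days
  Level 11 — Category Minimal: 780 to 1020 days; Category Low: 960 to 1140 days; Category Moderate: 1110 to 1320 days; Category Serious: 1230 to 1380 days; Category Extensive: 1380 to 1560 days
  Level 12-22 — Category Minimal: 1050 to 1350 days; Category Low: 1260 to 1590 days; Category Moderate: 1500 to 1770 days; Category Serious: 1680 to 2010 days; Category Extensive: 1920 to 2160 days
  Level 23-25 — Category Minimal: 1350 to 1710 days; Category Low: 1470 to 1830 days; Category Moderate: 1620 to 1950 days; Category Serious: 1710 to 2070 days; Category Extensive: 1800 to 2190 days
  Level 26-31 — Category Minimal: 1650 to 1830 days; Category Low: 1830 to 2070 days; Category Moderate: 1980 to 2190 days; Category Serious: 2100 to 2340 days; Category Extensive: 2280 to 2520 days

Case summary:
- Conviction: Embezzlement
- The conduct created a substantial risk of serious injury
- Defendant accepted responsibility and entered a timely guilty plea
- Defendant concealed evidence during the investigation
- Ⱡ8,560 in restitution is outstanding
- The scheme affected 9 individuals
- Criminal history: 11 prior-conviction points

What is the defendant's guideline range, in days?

Base offense level for embezzlement: 9.
A1 applies (level before this adjustment is 9 < 10, so +1): 9 + 1 = 10.
A2 applies: 10 − 3 = 7.
A3 applies: 7 + 1 = 8.
A4 applies (level before this adjustment is 8 < 16, so +1): 8 + 1 = 9.
A5 applies: 9 + 3 = 12.
Final offense level: 12.
Criminal history: 11 prior points → Category Extensive (9+).
Level 12 falls in the 12-22 band.
Grid: Level 12-22 × Category Extensive = 1920-2160 days.

1920-2160 days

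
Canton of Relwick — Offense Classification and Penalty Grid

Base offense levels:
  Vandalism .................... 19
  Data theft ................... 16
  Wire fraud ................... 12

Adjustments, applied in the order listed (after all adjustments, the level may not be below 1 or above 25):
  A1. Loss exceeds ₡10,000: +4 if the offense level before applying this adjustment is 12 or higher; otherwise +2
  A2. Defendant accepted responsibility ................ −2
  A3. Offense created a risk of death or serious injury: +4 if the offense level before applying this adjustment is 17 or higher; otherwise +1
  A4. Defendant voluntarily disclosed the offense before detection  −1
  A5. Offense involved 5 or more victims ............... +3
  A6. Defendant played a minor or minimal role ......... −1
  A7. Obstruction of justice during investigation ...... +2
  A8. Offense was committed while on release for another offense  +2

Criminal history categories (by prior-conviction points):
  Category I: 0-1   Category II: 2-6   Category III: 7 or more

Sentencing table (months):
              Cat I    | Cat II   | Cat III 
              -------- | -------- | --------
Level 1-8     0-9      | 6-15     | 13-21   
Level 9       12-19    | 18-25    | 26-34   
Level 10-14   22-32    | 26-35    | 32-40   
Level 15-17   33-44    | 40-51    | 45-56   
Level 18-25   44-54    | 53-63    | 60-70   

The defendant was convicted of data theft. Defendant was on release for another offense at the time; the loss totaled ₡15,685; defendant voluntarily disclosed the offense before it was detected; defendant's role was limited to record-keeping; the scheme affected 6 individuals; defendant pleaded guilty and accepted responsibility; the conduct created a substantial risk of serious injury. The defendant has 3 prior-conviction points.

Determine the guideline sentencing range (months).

53-63 months

Base offense level for data theft: 16.
A1 applies (level before this adjustment is 16 ≥ 12, so +4): 16 + 4 = 20.
A2 applies: 20 − 2 = 18.
A3 applies (level before this adjustment is 18 ≥ 17, so +4): 18 + 4 = 22.
A4 applies: 22 − 1 = 21.
A5 applies: 21 + 3 = 24.
A6 applies: 24 − 1 = 23.
A8 applies: 23 + 2 = 25.
Final offense level: 25.
Criminal history: 3 prior points → Category II (2-6).
Level 25 falls in the 18-25 band.
Grid: Level 18-25 × Category II = 53-63 months.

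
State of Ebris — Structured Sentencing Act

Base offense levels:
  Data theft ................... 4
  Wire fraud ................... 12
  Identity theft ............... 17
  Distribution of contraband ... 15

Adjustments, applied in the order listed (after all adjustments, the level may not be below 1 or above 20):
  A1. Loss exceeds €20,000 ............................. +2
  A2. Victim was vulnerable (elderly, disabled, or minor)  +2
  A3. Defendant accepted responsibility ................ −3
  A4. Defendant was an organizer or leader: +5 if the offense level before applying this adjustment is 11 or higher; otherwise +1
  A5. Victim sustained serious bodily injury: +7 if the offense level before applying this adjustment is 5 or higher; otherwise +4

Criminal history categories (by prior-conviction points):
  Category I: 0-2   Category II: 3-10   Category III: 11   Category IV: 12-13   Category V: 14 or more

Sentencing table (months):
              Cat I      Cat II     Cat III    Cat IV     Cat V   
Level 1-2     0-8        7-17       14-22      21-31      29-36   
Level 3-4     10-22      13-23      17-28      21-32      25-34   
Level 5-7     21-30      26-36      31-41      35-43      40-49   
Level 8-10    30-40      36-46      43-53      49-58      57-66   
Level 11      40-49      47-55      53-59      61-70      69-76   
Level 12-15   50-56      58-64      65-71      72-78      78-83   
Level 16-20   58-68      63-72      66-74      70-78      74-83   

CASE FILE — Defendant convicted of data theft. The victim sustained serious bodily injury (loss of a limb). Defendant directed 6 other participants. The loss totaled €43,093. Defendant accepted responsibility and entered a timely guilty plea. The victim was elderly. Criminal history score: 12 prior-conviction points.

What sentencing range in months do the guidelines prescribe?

72-78 months

Base offense level for data theft: 4.
A1 applies: 4 + 2 = 6.
A2 applies: 6 + 2 = 8.
A3 applies: 8 − 3 = 5.
A4 applies (level before this adjustment is 5 < 11, so +1): 5 + 1 = 6.
A5 applies (level before this adjustment is 6 ≥ 5, so +7): 6 + 7 = 13.
Final offense level: 13.
Criminal history: 12 prior points → Category IV (12-13).
Level 13 falls in the 12-15 band.
Grid: Level 12-15 × Category IV = 72-78 months.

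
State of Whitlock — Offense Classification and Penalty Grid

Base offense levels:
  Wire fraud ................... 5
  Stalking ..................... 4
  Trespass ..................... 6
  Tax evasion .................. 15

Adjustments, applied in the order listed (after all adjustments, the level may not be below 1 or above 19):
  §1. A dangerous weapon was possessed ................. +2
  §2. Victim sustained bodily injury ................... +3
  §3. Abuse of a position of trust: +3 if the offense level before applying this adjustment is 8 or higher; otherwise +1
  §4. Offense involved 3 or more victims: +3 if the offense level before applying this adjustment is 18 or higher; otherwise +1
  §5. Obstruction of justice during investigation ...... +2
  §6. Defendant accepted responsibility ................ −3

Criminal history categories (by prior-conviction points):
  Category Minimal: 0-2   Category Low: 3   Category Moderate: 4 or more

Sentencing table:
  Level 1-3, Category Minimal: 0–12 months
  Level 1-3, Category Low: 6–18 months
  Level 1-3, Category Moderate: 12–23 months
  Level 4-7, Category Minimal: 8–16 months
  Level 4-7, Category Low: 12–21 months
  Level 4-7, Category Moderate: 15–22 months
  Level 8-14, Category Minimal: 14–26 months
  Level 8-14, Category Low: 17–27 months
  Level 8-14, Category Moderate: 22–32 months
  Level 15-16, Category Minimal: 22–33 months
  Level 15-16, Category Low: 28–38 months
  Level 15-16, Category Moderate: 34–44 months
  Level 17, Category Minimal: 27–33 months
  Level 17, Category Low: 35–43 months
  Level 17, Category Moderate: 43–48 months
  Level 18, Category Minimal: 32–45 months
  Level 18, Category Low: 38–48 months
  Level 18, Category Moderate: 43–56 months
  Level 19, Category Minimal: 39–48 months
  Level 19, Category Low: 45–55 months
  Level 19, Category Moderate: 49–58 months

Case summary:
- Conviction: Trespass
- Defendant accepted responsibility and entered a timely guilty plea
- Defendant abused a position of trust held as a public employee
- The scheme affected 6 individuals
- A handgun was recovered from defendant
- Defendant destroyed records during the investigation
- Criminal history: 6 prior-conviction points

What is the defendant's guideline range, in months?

Base offense level for trespass: 6.
§1 applies: 6 + 2 = 8.
§2 does not apply.
§3 applies (level before this adjustment is 8 ≥ 8, so +3): 8 + 3 = 11.
§4 applies (level before this adjustment is 11 < 18, so +1): 11 + 1 = 12.
§5 applies: 12 + 2 = 14.
§6 applies: 14 − 3 = 11.
Final offense level: 11.
Criminal history: 6 prior points → Category Moderate (4+).
Level 11 falls in the 8-14 band.
Grid: Level 8-14 × Category Moderate = 22-32 months.

22-32 months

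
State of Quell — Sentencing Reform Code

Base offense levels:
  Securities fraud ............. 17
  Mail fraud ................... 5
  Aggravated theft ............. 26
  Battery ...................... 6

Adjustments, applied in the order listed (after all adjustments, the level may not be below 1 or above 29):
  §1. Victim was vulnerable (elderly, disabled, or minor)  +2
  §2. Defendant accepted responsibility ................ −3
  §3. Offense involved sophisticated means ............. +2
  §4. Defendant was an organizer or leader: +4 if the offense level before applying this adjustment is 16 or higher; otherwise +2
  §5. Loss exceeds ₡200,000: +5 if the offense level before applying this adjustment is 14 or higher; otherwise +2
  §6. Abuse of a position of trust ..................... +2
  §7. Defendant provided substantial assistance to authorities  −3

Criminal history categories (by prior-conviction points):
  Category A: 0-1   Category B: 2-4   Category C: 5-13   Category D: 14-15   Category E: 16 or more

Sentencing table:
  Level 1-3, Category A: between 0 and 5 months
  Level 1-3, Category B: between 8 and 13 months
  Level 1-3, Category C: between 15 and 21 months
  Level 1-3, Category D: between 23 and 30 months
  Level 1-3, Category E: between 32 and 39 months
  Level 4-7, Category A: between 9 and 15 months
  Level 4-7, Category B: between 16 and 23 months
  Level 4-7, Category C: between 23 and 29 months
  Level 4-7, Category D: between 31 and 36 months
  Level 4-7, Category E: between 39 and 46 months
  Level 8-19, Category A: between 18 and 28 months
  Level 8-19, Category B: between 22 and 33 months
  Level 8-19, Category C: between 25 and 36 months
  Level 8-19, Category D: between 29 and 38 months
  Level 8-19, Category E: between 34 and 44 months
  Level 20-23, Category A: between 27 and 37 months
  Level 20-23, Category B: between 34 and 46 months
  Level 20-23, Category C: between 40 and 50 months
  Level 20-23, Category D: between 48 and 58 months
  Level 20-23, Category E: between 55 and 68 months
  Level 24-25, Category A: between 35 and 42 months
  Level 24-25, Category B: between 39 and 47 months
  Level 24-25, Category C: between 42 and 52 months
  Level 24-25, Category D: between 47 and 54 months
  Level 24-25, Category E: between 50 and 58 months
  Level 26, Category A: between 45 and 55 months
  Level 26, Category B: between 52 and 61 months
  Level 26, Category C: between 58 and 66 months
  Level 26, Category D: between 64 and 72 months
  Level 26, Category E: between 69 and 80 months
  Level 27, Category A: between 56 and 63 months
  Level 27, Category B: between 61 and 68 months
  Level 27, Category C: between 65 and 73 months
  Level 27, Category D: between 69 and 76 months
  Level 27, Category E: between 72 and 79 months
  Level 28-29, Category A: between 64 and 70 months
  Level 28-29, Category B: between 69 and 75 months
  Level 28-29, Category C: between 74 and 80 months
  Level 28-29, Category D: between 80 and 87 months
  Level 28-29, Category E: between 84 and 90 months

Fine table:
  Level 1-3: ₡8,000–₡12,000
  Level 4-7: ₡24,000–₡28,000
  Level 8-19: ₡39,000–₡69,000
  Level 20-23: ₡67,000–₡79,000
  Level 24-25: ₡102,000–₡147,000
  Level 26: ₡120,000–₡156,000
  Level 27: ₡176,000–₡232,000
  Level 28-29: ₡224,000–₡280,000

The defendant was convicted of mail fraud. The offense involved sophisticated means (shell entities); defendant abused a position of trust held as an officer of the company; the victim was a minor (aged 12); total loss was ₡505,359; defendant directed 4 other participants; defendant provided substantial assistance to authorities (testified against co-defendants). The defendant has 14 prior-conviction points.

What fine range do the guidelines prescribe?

₡39,000–₡69,000

Base offense level for mail fraud: 5.
§1 applies: 5 + 2 = 7.
§2 does not apply.
§3 applies: 7 + 2 = 9.
§4 applies (level before this adjustment is 9 < 16, so +2): 9 + 2 = 11.
§5 applies (level before this adjustment is 11 < 14, so +2): 11 + 2 = 13.
§6 applies: 13 + 2 = 15.
§7 applies: 15 − 3 = 12.
Final offense level: 12.
Level 12 falls in the 8-19 band.
Fine table: Level 8-19 → ₡39,000–₡69,000.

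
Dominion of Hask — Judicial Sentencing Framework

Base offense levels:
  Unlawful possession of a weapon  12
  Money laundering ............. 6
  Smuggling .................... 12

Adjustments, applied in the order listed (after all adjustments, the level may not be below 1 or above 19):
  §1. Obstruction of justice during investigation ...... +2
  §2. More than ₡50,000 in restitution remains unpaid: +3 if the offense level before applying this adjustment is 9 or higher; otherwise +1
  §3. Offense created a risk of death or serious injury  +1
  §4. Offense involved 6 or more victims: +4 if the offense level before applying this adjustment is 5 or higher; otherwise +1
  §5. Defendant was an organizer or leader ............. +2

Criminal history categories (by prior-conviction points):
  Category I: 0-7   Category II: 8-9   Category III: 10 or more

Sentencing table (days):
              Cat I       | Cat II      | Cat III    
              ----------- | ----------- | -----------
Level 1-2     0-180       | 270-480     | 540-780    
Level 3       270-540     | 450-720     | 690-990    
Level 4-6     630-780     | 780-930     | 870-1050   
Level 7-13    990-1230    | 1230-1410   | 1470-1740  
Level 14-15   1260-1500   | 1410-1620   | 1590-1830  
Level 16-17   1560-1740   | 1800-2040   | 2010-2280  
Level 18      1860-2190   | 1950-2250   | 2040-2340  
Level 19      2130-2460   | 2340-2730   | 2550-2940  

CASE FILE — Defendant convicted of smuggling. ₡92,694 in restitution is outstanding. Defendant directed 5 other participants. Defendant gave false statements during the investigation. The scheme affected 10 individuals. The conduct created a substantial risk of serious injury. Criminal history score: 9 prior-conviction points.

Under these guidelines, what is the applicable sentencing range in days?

Base offense level for smuggling: 12.
§1 applies: 12 + 2 = 14.
§2 applies (level before this adjustment is 14 ≥ 9, so +3): 14 + 3 = 17.
§3 applies: 17 + 1 = 18.
§4 applies (level before this adjustment is 18 ≥ 5, so +4): 18 + 4 = 22.
§5 applies: 22 + 2 = 24.
Level 24 exceeds the maximum of 19; capped at 19.
Final offense level: 19.
Criminal history: 9 prior points → Category II (8-9).
Level 19 falls in the 19 band.
Grid: Level 19 × Category II = 2340-2730 days.

2340-2730 days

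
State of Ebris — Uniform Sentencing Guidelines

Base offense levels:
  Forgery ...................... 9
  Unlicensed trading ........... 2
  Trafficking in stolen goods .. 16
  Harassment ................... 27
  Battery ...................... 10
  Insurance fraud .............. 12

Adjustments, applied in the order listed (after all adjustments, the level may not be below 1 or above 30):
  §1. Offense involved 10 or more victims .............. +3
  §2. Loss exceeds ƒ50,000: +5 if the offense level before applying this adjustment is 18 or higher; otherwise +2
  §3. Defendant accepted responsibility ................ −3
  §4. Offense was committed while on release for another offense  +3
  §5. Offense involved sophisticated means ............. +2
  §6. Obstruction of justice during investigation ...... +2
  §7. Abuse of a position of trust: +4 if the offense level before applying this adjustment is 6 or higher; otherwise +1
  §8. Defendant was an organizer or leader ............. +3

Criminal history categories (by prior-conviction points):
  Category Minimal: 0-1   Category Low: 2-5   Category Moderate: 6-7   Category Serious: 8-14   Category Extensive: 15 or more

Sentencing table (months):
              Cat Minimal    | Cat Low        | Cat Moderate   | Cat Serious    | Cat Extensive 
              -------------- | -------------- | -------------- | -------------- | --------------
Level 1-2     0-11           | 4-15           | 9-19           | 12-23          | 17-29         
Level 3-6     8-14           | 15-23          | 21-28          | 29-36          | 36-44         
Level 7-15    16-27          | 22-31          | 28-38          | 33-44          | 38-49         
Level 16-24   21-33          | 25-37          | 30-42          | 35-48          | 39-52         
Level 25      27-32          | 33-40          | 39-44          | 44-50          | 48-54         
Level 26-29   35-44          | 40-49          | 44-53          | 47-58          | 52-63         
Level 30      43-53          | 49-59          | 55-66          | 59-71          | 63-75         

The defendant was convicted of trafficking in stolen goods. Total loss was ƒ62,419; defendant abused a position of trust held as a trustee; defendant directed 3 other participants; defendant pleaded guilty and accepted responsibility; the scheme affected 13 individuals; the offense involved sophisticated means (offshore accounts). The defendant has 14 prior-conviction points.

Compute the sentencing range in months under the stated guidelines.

Base offense level for trafficking in stolen goods: 16.
§1 applies: 16 + 3 = 19.
§2 applies (level before this adjustment is 19 ≥ 18, so +5): 19 + 5 = 24.
§3 applies: 24 − 3 = 21.
§4 does not apply.
§5 applies: 21 + 2 = 23.
§6 does not apply.
§7 applies (level before this adjustment is 23 ≥ 6, so +4): 23 + 4 = 27.
§8 applies: 27 + 3 = 30.
Final offense level: 30.
Criminal history: 14 prior points → Category Serious (8-14).
Level 30 falls in the 30 band.
Grid: Level 30 × Category Serious = 59-71 months.

59-71 months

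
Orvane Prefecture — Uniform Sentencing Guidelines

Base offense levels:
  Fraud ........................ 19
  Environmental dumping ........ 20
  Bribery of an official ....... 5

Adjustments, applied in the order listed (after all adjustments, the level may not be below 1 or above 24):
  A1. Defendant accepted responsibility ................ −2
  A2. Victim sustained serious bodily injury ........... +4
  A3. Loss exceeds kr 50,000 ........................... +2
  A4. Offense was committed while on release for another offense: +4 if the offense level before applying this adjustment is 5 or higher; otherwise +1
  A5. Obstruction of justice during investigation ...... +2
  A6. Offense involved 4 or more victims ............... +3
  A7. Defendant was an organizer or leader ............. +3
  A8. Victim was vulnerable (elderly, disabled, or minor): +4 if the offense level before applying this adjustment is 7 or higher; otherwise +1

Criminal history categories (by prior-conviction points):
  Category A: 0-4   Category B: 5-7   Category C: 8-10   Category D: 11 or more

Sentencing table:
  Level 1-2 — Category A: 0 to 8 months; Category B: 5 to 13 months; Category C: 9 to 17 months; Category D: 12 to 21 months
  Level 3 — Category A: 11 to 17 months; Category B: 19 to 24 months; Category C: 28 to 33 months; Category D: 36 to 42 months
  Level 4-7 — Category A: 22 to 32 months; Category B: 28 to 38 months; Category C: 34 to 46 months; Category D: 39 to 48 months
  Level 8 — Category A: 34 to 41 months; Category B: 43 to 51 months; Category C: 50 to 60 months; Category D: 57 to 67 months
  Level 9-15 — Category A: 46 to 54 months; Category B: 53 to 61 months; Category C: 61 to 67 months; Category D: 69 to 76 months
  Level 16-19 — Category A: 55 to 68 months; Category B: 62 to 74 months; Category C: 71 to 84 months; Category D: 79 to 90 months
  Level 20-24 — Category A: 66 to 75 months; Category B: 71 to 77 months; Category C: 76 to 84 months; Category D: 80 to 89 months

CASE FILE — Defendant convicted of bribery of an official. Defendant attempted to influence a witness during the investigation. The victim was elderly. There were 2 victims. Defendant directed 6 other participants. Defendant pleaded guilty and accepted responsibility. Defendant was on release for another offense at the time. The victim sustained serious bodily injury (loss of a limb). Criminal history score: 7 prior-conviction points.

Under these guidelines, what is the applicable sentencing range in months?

71-77 months

Base offense level for bribery of an official: 5.
A1 applies: 5 − 2 = 3.
A2 applies: 3 + 4 = 7.
A4 applies (level before this adjustment is 7 ≥ 5, so +4): 7 + 4 = 11.
A5 applies: 11 + 2 = 13.
A6 does not apply.
A7 applies: 13 + 3 = 16.
A8 applies (level before this adjustment is 16 ≥ 7, so +4): 16 + 4 = 20.
Final offense level: 20.
Criminal history: 7 prior points → Category B (5-7).
Level 20 falls in the 20-24 band.
Grid: Level 20-24 × Category B = 71-77 months.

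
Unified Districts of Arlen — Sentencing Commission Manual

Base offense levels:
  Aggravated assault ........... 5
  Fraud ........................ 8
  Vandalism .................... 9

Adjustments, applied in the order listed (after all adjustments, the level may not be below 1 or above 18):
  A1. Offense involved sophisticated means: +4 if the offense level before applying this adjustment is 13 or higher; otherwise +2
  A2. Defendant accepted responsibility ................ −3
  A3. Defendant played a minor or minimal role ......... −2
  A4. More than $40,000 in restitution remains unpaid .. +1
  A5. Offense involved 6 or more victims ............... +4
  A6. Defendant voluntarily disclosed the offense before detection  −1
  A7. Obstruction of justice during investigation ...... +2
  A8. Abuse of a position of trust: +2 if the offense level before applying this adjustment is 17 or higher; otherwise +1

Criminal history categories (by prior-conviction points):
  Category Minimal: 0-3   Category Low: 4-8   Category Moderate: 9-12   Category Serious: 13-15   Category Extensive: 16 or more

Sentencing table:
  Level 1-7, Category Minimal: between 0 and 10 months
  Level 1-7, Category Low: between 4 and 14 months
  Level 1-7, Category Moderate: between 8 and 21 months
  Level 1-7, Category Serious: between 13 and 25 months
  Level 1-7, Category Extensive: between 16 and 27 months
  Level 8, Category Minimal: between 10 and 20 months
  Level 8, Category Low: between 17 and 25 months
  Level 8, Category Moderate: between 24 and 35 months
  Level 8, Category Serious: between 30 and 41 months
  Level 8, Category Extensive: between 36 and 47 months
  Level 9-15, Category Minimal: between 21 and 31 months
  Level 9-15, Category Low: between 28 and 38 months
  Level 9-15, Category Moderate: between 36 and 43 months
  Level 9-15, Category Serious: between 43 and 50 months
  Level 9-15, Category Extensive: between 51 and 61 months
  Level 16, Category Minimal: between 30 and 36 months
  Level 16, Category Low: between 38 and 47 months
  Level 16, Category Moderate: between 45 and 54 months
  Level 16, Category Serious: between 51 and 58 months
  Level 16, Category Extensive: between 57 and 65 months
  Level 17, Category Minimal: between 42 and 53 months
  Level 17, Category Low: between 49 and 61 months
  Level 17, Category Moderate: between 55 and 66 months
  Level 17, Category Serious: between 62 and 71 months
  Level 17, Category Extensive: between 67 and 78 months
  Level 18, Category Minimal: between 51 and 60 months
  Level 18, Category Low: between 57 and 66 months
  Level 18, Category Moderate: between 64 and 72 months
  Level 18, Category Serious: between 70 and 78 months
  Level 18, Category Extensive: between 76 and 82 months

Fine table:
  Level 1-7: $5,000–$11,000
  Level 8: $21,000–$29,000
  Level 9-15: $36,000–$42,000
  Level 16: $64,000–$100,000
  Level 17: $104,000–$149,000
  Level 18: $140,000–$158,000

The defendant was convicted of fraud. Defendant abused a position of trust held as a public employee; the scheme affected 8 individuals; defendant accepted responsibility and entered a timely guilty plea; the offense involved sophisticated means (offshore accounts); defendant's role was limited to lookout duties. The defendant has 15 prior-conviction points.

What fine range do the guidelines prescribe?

$36,000–$42,000

Base offense level for fraud: 8.
A1 applies (level before this adjustment is 8 < 13, so +2): 8 + 2 = 10.
A2 applies: 10 − 3 = 7.
A3 applies: 7 − 2 = 5.
A4 does not apply.
A5 applies: 5 + 4 = 9.
A6 does not apply.
A8 applies (level before this adjustment is 9 < 17, so +1): 9 + 1 = 10.
Final offense level: 10.
Level 10 falls in the 9-15 band.
Fine table: Level 9-15 → $36,000–$42,000.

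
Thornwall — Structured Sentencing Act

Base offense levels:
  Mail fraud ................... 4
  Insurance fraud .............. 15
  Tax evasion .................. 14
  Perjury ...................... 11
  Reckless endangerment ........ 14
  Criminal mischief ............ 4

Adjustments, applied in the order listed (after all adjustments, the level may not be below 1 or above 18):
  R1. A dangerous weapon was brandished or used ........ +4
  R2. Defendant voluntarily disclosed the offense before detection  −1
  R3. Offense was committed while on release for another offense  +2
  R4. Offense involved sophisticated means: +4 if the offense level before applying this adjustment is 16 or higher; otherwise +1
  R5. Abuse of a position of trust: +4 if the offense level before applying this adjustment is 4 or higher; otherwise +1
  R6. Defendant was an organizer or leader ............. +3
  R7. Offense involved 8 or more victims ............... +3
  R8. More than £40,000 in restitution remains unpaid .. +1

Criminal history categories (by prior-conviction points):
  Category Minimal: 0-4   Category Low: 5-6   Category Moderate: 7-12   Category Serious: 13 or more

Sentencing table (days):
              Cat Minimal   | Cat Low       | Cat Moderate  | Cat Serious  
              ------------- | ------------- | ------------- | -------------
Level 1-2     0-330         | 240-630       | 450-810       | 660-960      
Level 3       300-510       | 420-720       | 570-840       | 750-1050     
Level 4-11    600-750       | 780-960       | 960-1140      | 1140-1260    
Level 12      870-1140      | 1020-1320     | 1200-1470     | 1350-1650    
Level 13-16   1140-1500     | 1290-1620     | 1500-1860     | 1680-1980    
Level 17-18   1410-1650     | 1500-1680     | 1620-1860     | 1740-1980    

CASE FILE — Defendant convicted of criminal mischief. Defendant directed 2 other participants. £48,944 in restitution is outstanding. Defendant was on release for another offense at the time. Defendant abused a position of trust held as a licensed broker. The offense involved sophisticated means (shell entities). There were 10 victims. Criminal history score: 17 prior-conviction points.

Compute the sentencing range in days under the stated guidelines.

Base offense level for criminal mischief: 4.
R1 does not apply.
R3 applies: 4 + 2 = 6.
R4 applies (level before this adjustment is 6 < 16, so +1): 6 + 1 = 7.
R5 applies (level before this adjustment is 7 ≥ 4, so +4): 7 + 4 = 11.
R6 applies: 11 + 3 = 14.
R7 applies: 14 + 3 = 17.
R8 applies: 17 + 1 = 18.
Final offense level: 18.
Criminal history: 17 prior points → Category Serious (13+).
Level 18 falls in the 17-18 band.
Grid: Level 17-18 × Category Serious = 1740-1980 days.

1740-1980 days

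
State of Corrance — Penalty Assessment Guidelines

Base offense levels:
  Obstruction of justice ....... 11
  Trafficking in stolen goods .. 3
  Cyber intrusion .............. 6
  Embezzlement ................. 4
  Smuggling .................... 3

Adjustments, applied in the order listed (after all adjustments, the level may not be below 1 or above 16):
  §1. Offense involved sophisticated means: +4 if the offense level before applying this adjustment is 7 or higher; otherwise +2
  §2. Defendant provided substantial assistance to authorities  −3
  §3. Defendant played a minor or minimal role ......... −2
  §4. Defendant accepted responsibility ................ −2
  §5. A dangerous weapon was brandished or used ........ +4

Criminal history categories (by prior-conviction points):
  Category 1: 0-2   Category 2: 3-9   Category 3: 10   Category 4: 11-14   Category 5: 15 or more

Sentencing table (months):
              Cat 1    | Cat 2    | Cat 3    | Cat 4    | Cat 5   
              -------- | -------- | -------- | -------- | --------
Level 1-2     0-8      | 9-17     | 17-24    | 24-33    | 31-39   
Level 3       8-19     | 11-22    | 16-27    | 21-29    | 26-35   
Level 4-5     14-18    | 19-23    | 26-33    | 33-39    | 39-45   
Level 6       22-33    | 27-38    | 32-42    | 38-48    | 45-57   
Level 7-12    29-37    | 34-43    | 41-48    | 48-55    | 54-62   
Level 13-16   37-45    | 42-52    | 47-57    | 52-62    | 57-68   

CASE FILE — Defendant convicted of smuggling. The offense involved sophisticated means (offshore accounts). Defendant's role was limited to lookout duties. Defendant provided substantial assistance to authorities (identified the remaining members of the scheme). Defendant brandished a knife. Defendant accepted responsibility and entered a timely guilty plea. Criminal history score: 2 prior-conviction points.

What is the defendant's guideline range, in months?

0-8 months

Base offense level for smuggling: 3.
§1 applies (level before this adjustment is 3 < 7, so +2): 3 + 2 = 5.
§2 applies: 5 − 3 = 2.
§3 applies: 2 − 2 = 0.
§4 applies: 0 − 2 = -2.
§5 applies: -2 + 4 = 2.
Final offense level: 2.
Criminal history: 2 prior points → Category 1 (0-2).
Level 2 falls in the 1-2 band.
Grid: Level 1-2 × Category 1 = 0-8 months.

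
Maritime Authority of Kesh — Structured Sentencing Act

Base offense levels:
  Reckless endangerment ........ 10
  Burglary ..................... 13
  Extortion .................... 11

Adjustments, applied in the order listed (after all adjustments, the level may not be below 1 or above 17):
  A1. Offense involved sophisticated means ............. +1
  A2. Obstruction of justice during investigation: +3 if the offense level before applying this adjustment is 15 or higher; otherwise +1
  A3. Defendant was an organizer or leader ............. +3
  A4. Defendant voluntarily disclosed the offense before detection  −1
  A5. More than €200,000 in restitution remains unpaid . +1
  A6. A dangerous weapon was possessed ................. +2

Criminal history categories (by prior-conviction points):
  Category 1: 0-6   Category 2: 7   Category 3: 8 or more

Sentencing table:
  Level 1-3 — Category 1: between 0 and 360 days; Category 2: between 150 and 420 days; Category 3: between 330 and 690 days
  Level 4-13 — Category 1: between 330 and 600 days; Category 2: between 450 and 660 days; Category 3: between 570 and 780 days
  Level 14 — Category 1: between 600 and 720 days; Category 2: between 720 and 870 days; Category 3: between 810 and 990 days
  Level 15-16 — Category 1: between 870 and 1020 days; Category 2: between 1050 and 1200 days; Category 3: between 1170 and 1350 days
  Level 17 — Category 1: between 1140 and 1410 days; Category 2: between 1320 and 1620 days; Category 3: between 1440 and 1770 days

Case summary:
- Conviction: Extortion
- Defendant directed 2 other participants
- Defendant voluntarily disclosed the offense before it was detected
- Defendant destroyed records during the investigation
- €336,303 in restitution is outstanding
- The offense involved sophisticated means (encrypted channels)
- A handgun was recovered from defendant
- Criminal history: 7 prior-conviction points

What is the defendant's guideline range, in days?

1320-1620 days

Base offense level for extortion: 11.
A1 applies: 11 + 1 = 12.
A2 applies (level before this adjustment is 12 < 15, so +1): 12 + 1 = 13.
A3 applies: 13 + 3 = 16.
A4 applies: 16 − 1 = 15.
A5 applies: 15 + 1 = 16.
A6 applies: 16 + 2 = 18.
Level 18 exceeds the maximum of 17; capped at 17.
Final offense level: 17.
Criminal history: 7 prior points → Category 2 (7).
Level 17 falls in the 17 band.
Grid: Level 17 × Category 2 = 1320-1620 days.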